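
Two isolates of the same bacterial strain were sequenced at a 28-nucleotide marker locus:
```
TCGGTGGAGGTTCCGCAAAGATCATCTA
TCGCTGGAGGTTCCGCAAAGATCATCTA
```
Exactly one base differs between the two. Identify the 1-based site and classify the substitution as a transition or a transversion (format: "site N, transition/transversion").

The sequences differ only at site 4: G→C (purine→pyrimidine), a transversion.

site 4, transversion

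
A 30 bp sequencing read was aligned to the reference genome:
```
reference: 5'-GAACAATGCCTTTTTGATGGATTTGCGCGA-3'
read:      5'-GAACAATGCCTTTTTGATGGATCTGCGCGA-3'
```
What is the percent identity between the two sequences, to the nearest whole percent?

97%

1 position differs (23), so 29 of 30 match: 29/30 = 96.67%.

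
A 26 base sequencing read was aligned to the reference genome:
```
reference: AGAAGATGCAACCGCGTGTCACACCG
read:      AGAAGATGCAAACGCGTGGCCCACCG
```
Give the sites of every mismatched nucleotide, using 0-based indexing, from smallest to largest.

11, 18, 20

Scanning 0-based: 11: C/A; 18: T/G; 20: A/C.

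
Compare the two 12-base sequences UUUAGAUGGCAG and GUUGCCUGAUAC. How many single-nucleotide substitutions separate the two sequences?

7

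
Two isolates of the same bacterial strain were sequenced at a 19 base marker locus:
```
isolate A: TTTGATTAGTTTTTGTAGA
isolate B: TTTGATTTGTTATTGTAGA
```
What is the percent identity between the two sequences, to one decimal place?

89.5%

Mismatches at positions 8, 12 (1-based): 2 of 19.
Identical positions: 17/19 = 89.47% → 89.5%.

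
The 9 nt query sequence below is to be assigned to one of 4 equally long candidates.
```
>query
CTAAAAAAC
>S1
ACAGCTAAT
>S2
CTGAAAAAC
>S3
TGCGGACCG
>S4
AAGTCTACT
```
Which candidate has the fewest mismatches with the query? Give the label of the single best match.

S2

Hamming distances to query — S1: 6; S2: 1; S3: 8; S4: 8.
Smallest is S2 with 1 mismatch.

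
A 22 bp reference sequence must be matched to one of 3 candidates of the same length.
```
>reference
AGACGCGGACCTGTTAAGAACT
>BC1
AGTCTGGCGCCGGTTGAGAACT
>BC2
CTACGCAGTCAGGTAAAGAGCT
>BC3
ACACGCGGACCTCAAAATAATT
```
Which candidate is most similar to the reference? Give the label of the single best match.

BC3

BC1 differs at 7 sites; BC2 differs at 8 sites; BC3 differs at 6 sites. The closest is BC3.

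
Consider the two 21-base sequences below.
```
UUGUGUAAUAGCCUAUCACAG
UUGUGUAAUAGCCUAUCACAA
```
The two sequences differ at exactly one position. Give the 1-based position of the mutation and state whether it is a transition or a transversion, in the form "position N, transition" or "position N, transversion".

Position 21 changes G→A. G is a purine and A is a purine, so this is a transition.

position 21, transition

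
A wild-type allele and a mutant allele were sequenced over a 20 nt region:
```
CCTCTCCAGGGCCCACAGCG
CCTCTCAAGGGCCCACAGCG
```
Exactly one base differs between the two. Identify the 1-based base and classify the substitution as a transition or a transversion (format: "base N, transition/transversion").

base 7, transversion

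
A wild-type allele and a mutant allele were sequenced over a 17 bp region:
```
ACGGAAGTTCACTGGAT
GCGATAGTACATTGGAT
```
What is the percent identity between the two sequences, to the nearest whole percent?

71%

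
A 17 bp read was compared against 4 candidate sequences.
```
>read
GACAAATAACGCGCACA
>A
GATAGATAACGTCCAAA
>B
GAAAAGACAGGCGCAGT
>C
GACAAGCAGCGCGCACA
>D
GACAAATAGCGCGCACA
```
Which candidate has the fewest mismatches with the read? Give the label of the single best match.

D

A differs at 5 positions; B differs at 7 positions; C differs at 3 positions; D differs at 1 position. The closest is D.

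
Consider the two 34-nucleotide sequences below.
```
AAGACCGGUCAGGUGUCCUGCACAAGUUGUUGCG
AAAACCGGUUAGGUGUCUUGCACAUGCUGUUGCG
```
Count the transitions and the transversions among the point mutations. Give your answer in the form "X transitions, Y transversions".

Mismatches (1-based):
site 3: G→A (purine→purine, transition)
site 10: C→U (pyrimidine→pyrimidine, transition)
site 18: C→U (pyrimidine→pyrimidine, transition)
site 25: A→U (purine→pyrimidine, transversion)
site 27: U→C (pyrimidine→pyrimidine, transition)

4 transitions, 1 transversion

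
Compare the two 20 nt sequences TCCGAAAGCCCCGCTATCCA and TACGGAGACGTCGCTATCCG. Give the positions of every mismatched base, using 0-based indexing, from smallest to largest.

Differences at position 1 (C→A), position 4 (A→G), position 6 (A→G), position 7 (G→A), position 9 (C→G), position 10 (C→T), position 19 (A→G).

1, 4, 6, 7, 9, 10, 19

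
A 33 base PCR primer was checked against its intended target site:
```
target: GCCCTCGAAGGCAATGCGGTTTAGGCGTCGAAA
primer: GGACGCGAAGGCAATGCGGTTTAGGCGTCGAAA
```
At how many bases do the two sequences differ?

3

Mismatches (1-based): base 2: C→G; base 3: C→A; base 5: T→G.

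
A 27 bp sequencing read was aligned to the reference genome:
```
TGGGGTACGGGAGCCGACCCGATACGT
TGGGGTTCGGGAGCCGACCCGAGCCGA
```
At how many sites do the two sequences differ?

Comparing position by position, 4 sites differ: 7 (A/T), 23 (T/G), 24 (A/C), 27 (T/A).

4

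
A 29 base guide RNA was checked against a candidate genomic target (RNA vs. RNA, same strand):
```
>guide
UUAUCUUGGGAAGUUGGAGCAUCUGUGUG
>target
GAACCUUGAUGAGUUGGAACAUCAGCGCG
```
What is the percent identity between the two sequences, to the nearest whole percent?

Mismatches at positions 1, 2, 4, 9, 10, 11, 19, 24, 26, 28 (1-based): 10 of 29.
Identical positions: 19/29 = 65.52% → 66%.

66%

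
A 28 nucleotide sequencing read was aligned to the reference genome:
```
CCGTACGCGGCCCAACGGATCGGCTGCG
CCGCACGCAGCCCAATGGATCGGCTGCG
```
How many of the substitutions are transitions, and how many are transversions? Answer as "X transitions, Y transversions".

Transitions (purine↔purine or pyrimidine↔pyrimidine): 4 T→C, 9 G→A, 16 C→T.
Transversions (purine↔pyrimidine): none.

3 transitions, 0 transversions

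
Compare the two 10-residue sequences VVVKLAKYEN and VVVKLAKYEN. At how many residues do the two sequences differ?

0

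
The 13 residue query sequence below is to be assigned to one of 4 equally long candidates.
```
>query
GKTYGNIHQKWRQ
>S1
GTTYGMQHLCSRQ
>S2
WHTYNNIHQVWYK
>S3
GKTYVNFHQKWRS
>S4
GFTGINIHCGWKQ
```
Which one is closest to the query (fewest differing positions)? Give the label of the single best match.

S3

Hamming distances to query — S1: 6; S2: 6; S3: 3; S4: 6.
Smallest is S3 with 3 mismatches.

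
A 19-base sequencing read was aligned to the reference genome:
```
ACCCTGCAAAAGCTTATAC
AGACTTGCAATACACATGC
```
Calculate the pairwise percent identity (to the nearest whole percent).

47%

Mismatches at positions 2, 3, 6, 7, 8, 11, 12, 14, 15, 18 (1-based): 10 of 19.
Identical positions: 9/19 = 47.37% → 47%.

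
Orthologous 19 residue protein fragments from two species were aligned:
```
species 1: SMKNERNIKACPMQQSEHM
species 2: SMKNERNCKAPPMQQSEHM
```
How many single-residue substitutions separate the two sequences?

2

The sequences differ at positions 8, 11 (1-based) — 2 in total.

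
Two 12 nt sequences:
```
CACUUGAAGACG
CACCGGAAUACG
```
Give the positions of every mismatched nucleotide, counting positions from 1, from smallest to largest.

Differences at position 4 (U→C), position 5 (U→G), position 9 (G→U).

4, 5, 9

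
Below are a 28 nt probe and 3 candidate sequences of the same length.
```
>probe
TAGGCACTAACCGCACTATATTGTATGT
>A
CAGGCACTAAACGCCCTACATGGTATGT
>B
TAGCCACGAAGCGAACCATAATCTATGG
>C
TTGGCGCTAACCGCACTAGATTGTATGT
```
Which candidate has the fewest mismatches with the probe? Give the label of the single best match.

Hamming distances to probe — A: 5; B: 8; C: 3.
Smallest is C with 3 mismatches.

C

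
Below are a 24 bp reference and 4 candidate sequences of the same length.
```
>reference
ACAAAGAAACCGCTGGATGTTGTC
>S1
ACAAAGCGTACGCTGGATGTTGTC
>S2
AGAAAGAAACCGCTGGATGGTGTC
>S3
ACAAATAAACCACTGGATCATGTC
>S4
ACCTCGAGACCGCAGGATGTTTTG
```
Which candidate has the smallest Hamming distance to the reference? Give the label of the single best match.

S2

S1 differs at 4 positions; S2 differs at 2 positions; S3 differs at 4 positions; S4 differs at 7 positions. The closest is S2.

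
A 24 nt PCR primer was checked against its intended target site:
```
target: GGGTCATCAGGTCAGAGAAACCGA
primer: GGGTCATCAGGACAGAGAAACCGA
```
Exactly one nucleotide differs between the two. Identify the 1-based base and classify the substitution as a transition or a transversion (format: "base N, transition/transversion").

base 12, transversion

The sequences differ only at base 12: T→A (pyrimidine→purine), a transversion.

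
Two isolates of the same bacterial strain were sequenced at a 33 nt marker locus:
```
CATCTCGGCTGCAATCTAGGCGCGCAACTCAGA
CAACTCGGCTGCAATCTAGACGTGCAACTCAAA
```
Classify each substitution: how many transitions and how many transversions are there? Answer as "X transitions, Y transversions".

Transitions (purine↔purine or pyrimidine↔pyrimidine): 20 G→A, 23 C→T, 32 G→A.
Transversions (purine↔pyrimidine): 3 T→A.

3 transitions, 1 transversion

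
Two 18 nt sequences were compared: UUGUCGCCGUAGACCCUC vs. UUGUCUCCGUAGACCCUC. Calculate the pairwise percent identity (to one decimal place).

Mismatch at position 6 (1-based): 1 of 18.
Identical positions: 17/18 = 94.44% → 94.4%.

94.4%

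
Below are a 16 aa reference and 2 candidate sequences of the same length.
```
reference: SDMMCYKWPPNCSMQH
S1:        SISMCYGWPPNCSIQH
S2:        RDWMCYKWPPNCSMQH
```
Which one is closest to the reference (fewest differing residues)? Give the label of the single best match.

S1 differs at 4 residues; S2 differs at 2 residues. The closest is S2.

S2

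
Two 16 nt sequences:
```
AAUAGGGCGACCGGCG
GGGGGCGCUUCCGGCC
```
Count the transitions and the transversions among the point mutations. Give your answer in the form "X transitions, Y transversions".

3 transitions, 5 transversions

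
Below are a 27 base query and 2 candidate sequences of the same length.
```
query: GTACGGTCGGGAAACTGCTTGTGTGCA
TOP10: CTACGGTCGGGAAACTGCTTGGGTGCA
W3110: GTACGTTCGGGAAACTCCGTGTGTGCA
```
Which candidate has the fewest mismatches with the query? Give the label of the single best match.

TOP10 differs at 2 positions; W3110 differs at 3 positions. The closest is TOP10.

TOP10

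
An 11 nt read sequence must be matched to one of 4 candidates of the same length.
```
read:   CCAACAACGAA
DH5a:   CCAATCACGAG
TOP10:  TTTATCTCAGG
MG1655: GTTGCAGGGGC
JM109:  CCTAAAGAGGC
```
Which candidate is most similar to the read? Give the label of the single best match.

DH5a differs at 3 positions; TOP10 differs at 9 positions; MG1655 differs at 8 positions; JM109 differs at 6 positions. The closest is DH5a.

DH5a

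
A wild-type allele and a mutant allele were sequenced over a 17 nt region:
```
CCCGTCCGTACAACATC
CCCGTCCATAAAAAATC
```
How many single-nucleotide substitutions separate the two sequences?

The sequences differ at positions 8, 11, 14 (1-based) — 3 in total.

3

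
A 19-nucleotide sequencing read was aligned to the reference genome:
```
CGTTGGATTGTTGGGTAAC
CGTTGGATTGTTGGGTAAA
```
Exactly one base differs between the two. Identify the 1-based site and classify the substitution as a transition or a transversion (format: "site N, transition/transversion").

Site 19 changes C→A. C is a pyrimidine and A is a purine, so this is a transversion.

site 19, transversion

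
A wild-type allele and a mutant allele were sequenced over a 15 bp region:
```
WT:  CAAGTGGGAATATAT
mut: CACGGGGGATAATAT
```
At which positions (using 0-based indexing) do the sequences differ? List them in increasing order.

2, 4, 9, 10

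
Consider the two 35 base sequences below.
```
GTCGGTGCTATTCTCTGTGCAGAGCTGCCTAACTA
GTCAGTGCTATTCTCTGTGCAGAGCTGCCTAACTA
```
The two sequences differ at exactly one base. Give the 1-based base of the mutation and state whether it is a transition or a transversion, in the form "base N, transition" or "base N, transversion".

base 4, transition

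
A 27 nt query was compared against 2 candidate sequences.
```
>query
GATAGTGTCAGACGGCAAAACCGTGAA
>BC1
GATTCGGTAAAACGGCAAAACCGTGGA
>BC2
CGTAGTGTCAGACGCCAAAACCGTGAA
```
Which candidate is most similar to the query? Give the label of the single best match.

BC2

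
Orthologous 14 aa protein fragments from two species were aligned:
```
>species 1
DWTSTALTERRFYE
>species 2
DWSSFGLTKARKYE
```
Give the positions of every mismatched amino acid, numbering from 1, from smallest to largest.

3, 5, 6, 9, 10, 12

Differences at position 3 (T→S), position 5 (T→F), position 6 (A→G), position 9 (E→K), position 10 (R→A), position 12 (F→K).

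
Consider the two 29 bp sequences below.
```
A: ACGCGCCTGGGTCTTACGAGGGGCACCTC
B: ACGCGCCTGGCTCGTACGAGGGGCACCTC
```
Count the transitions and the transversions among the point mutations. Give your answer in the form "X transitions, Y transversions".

0 transitions, 2 transversions

Mismatches (1-based):
position 11: G→C (purine→pyrimidine, transversion)
position 14: T→G (pyrimidine→purine, transversion)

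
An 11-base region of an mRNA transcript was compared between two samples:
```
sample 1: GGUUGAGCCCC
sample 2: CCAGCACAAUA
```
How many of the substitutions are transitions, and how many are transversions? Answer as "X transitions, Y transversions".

1 transition, 9 transversions

Transitions (purine↔purine or pyrimidine↔pyrimidine): 10 C→U.
Transversions (purine↔pyrimidine): 1 G→C, 2 G→C, 3 U→A, 4 U→G, 5 G→C, 7 G→C, 8 C→A, 9 C→A, 11 C→A.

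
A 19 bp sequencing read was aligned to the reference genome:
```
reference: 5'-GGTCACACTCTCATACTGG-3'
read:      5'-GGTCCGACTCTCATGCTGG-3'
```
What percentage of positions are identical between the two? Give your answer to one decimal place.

84.2%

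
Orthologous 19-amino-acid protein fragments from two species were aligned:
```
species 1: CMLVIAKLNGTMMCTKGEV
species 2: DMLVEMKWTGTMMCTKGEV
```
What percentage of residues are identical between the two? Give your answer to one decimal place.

73.7%

5 positions differ (1, 5, 6, 8, 9), so 14 of 19 match: 14/19 = 73.68%.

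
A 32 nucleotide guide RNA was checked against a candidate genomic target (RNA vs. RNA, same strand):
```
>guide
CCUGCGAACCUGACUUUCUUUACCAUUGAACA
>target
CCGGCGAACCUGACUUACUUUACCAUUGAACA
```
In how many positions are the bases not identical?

Mismatches (1-based): position 3: U→G; position 17: U→A.

2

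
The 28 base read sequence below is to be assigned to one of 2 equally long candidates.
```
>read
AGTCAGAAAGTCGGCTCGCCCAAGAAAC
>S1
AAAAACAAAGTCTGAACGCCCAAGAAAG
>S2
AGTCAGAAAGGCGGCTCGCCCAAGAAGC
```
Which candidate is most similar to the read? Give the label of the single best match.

S2

S1 differs at 8 bases; S2 differs at 2 bases. The closest is S2.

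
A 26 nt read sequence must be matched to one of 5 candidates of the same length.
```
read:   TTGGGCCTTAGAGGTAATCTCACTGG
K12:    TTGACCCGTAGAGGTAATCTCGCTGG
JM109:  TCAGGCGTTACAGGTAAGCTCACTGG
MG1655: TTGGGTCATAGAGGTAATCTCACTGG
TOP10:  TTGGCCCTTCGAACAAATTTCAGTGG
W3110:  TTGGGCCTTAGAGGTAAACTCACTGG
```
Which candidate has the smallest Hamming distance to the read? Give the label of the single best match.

W3110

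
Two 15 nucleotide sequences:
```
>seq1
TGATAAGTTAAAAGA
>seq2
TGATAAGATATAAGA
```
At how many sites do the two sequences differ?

2

Comparing position by position, 2 sites differ: 8 (T/A), 11 (A/T).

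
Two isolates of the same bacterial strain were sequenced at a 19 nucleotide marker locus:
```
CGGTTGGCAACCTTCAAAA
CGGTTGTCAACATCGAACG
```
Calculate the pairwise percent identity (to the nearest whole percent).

6 positions differ (7, 12, 14, 15, 18, 19), so 13 of 19 match: 13/19 = 68.42%.

68%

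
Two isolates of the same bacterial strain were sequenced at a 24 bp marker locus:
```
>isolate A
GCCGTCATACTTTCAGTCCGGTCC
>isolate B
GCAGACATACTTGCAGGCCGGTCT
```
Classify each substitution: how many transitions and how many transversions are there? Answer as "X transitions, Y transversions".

Transitions (purine↔purine or pyrimidine↔pyrimidine): 24 C→T.
Transversions (purine↔pyrimidine): 3 C→A, 5 T→A, 13 T→G, 17 T→G.

1 transition, 4 transversions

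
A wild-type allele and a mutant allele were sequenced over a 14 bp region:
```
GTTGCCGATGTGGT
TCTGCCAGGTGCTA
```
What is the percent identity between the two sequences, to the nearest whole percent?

29%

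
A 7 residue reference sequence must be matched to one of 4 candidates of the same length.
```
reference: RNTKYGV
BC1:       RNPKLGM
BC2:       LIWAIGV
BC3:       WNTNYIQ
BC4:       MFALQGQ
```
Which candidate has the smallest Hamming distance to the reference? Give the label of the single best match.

BC1 differs at 3 residues; BC2 differs at 5 residues; BC3 differs at 4 residues; BC4 differs at 6 residues. The closest is BC1.

BC1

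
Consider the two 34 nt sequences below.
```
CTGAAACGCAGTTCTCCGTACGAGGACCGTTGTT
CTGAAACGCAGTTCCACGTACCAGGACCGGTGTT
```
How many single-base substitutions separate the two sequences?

4

Comparing position by position, 4 positions differ: 15 (T/C), 16 (C/A), 22 (G/C), 30 (T/G).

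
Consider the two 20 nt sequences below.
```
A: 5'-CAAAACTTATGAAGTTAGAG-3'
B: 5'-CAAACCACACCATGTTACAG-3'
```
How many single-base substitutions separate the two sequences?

The sequences differ at bases 5, 7, 8, 10, 11, 13, 18 (1-based) — 7 in total.

7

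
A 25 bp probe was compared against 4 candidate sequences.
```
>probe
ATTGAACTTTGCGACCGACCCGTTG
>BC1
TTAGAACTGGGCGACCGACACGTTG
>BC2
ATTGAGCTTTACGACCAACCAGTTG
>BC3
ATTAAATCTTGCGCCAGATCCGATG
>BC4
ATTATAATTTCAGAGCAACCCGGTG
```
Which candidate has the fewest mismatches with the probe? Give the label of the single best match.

Hamming distances to probe — BC1: 5; BC2: 4; BC3: 7; BC4: 8.
Smallest is BC2 with 4 mismatches.

BC2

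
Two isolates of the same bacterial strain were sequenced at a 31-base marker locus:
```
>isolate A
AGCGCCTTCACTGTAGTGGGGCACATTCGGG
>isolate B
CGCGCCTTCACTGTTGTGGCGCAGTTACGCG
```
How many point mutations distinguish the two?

Mismatches (1-based): position 1: A→C; position 15: A→T; position 20: G→C; position 24: C→G; position 25: A→T; position 27: T→A; position 30: G→C.

7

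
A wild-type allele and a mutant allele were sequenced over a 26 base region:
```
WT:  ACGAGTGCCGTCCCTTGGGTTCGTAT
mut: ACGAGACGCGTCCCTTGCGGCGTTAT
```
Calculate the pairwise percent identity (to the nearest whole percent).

69%

Mismatches at positions 6, 7, 8, 18, 20, 21, 22, 23 (1-based): 8 of 26.
Identical positions: 18/26 = 69.23% → 69%.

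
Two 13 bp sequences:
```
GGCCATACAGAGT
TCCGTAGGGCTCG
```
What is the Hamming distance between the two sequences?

12

The sequences differ at sites 1, 2, 4, 5, 6, 7, 8, 9, 10, 11, 12, 13 (1-based) — 12 in total.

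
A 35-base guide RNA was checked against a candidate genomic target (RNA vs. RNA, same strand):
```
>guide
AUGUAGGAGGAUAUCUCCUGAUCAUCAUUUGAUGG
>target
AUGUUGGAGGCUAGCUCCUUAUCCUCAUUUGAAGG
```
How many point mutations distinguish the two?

6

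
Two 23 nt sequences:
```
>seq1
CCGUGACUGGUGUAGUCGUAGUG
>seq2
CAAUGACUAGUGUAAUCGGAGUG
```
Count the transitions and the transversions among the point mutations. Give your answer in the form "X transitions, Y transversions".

Transitions (purine↔purine or pyrimidine↔pyrimidine): 3 G→A, 9 G→A, 15 G→A.
Transversions (purine↔pyrimidine): 2 C→A, 19 U→G.

3 transitions, 2 transversions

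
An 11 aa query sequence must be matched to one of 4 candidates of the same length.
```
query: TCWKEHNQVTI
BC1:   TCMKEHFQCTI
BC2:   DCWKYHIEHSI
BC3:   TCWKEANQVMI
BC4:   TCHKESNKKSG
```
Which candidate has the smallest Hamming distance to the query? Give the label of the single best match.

Hamming distances to query — BC1: 3; BC2: 6; BC3: 2; BC4: 6.
Smallest is BC3 with 2 mismatches.

BC3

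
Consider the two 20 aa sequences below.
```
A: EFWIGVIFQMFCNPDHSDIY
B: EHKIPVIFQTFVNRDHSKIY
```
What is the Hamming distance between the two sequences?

Mismatches (1-based): position 2: F→H; position 3: W→K; position 5: G→P; position 10: M→T; position 12: C→V; position 14: P→R; position 18: D→K.

7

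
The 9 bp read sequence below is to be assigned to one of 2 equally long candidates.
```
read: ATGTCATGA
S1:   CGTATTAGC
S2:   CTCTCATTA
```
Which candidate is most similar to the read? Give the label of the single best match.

S1 differs at 8 positions; S2 differs at 3 positions. The closest is S2.

S2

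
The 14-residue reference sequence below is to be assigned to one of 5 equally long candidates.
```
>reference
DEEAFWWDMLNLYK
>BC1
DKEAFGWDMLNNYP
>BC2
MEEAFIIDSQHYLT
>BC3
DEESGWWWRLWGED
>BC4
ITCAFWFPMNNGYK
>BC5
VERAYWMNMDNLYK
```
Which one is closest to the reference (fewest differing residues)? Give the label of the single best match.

BC1 differs at 4 residues; BC2 differs at 9 residues; BC3 differs at 8 residues; BC4 differs at 7 residues; BC5 differs at 6 residues. The closest is BC1.

BC1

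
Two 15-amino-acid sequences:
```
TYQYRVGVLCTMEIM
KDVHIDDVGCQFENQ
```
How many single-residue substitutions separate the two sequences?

12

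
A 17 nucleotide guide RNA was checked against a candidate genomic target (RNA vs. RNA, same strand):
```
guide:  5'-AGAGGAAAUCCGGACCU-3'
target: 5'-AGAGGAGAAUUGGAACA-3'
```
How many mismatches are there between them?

The sequences differ at bases 7, 9, 10, 11, 15, 17 (1-based) — 6 in total.

6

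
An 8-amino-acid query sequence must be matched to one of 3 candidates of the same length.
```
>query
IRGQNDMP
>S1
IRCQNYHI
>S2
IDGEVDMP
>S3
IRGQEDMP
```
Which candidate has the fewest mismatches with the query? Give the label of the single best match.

Hamming distances to query — S1: 4; S2: 3; S3: 1.
Smallest is S3 with 1 mismatch.

S3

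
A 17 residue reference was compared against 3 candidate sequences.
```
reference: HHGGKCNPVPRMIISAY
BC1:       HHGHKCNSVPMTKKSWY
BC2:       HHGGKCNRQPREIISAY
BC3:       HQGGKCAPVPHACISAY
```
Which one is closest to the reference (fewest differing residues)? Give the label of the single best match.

BC2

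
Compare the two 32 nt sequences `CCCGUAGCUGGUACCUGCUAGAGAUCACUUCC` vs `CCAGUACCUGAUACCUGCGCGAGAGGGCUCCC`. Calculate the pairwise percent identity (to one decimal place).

71.9%

Mismatches at positions 3, 7, 11, 19, 20, 25, 26, 27, 30 (1-based): 9 of 32.
Identical positions: 23/32 = 71.88% → 71.9%.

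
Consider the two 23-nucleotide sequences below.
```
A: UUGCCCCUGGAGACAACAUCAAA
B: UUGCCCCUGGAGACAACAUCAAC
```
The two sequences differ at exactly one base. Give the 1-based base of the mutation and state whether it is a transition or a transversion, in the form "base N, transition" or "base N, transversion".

base 23, transversion

The sequences differ only at base 23: A→C (purine→pyrimidine), a transversion.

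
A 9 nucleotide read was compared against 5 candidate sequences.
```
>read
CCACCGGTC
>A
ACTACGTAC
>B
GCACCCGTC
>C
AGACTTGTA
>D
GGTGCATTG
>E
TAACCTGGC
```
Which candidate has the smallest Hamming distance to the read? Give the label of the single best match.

B

A differs at 5 sites; B differs at 2 sites; C differs at 5 sites; D differs at 7 sites; E differs at 4 sites. The closest is B.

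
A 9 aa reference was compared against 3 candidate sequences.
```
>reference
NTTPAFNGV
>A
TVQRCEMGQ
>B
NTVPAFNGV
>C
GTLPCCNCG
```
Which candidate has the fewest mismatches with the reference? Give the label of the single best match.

B

A differs at 8 positions; B differs at 1 position; C differs at 6 positions. The closest is B.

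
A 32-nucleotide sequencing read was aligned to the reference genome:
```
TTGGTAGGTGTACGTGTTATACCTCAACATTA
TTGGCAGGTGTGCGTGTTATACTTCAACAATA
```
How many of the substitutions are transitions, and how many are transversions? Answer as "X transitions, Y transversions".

3 transitions, 1 transversion

Transitions (purine↔purine or pyrimidine↔pyrimidine): 5 T→C, 12 A→G, 23 C→T.
Transversions (purine↔pyrimidine): 30 T→A.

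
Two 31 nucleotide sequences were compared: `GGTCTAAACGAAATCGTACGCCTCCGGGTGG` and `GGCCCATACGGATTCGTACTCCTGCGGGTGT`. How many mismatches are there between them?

Comparing position by position, 8 sites differ: 3 (T/C), 5 (T/C), 7 (A/T), 11 (A/G), 13 (A/T), 20 (G/T), 24 (C/G), 31 (G/T).

8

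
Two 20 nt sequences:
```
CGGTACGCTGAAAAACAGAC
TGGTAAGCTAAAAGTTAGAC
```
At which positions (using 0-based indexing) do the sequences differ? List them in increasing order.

0, 5, 9, 13, 14, 15

Scanning 0-based: 0: C/T; 5: C/A; 9: G/A; 13: A/G; 14: A/T; 15: C/T.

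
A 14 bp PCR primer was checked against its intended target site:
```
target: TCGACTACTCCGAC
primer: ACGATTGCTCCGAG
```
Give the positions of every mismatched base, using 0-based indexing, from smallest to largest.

Differences at position 0 (T→A), position 4 (C→T), position 6 (A→G), position 13 (C→G).

0, 4, 6, 13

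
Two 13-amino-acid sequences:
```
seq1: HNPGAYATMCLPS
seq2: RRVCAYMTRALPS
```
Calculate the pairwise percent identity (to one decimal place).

46.2%

7 positions differ (1, 2, 3, 4, 7, 9, 10), so 6 of 13 match: 6/13 = 46.15%.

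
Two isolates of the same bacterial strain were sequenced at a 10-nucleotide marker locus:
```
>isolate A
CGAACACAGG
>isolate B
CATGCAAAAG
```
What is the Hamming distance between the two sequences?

5

Mismatches (1-based): position 2: G→A; position 3: A→T; position 4: A→G; position 7: C→A; position 9: G→A.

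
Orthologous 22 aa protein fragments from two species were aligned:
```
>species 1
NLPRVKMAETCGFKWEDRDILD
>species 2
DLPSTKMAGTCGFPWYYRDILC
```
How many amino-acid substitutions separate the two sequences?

8

The sequences differ at positions 1, 4, 5, 9, 14, 16, 17, 22 (1-based) — 8 in total.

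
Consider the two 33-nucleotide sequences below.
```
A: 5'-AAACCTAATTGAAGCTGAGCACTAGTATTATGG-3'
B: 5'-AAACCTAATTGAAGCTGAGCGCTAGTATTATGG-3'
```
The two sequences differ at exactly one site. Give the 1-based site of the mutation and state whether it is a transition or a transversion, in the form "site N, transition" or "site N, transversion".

site 21, transition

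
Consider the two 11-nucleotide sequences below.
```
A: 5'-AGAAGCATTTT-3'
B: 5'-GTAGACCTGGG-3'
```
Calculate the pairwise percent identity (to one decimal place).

27.3%

Mismatches at positions 1, 2, 4, 5, 7, 9, 10, 11 (1-based): 8 of 11.
Identical positions: 3/11 = 27.27% → 27.3%.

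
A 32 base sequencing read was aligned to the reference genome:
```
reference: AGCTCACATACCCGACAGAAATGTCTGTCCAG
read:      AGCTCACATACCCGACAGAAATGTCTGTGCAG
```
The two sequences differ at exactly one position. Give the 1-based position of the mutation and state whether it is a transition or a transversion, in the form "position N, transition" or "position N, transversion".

Position 29 changes C→G. C is a pyrimidine and G is a purine, so this is a transversion.

position 29, transversion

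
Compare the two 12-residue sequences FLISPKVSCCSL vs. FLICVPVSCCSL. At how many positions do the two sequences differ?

The sequences differ at positions 4, 5, 6 (1-based) — 3 in total.

3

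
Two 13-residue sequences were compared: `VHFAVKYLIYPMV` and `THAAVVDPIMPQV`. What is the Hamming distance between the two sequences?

Mismatches (1-based): position 1: V→T; position 3: F→A; position 6: K→V; position 7: Y→D; position 8: L→P; position 10: Y→M; position 12: M→Q.

7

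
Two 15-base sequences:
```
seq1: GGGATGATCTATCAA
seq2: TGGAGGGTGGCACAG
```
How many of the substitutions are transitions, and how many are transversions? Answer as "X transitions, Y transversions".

2 transitions, 6 transversions

Transitions (purine↔purine or pyrimidine↔pyrimidine): 7 A→G, 15 A→G.
Transversions (purine↔pyrimidine): 1 G→T, 5 T→G, 9 C→G, 10 T→G, 11 A→C, 12 T→A.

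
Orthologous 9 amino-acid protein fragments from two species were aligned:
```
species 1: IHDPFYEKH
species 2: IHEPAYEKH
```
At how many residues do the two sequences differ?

The sequences differ at residues 3, 5 (1-based) — 2 in total.

2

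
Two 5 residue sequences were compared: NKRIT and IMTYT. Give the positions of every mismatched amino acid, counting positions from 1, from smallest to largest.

Scanning 1-based: 1: N/I; 2: K/M; 3: R/T; 4: I/Y.

1, 2, 3, 4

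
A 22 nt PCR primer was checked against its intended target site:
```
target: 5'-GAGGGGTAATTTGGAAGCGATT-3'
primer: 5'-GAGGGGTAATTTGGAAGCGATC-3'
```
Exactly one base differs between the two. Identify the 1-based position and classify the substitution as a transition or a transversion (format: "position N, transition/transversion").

The sequences differ only at position 22: T→C (pyrimidine→pyrimidine), a transition.

position 22, transition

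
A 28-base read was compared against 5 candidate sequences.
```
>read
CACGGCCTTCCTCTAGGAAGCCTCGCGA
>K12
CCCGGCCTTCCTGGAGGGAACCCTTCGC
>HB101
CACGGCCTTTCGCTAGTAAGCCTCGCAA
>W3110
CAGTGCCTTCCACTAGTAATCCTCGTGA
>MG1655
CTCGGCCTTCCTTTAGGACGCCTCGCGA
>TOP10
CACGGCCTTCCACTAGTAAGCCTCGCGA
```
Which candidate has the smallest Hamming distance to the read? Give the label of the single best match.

TOP10

Hamming distances to read — K12: 9; HB101: 4; W3110: 6; MG1655: 3; TOP10: 2.
Smallest is TOP10 with 2 mismatches.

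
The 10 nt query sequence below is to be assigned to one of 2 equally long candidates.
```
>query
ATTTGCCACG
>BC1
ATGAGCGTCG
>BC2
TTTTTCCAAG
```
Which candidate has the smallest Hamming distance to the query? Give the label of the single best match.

BC1 differs at 4 sites; BC2 differs at 3 sites. The closest is BC2.

BC2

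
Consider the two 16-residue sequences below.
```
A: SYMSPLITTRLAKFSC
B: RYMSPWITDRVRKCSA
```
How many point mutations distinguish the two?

7

Mismatches (1-based): residue 1: S→R; residue 6: L→W; residue 9: T→D; residue 11: L→V; residue 12: A→R; residue 14: F→C; residue 16: C→A.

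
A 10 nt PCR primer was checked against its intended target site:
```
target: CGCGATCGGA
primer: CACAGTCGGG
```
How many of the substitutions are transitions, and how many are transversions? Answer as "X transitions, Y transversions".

4 transitions, 0 transversions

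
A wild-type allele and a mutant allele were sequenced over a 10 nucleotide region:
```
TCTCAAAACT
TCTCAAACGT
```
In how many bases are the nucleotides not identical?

Comparing position by position, 2 bases differ: 8 (A/C), 9 (C/G).

2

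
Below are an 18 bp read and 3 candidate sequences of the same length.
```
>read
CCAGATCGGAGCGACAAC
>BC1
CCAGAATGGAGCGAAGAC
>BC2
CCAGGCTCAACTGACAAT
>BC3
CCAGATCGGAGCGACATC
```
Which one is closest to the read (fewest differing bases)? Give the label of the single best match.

BC1 differs at 4 bases; BC2 differs at 8 bases; BC3 differs at 1 base. The closest is BC3.

BC3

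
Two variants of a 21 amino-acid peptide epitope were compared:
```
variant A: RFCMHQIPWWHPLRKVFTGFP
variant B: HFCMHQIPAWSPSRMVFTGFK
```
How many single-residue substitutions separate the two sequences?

6

The sequences differ at positions 1, 9, 11, 13, 15, 21 (1-based) — 6 in total.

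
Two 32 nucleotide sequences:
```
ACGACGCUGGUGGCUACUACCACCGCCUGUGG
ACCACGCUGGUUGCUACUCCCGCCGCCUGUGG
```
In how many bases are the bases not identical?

Comparing position by position, 4 bases differ: 3 (G/C), 12 (G/U), 19 (A/C), 22 (A/G).

4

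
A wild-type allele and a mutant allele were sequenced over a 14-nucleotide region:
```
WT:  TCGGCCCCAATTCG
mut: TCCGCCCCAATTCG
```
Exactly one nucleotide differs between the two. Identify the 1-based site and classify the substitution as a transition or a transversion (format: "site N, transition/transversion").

The sequences differ only at site 3: G→C (purine→pyrimidine), a transversion.

site 3, transversion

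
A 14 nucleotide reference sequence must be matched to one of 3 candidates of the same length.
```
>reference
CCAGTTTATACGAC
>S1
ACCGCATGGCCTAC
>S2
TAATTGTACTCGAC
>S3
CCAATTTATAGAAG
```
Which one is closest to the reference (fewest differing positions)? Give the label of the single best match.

S3

S1 differs at 8 positions; S2 differs at 6 positions; S3 differs at 4 positions. The closest is S3.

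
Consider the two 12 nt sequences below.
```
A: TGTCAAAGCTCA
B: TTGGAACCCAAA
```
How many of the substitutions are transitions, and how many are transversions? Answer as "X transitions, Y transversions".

Transitions (purine↔purine or pyrimidine↔pyrimidine): none.
Transversions (purine↔pyrimidine): 2 G→T, 3 T→G, 4 C→G, 7 A→C, 8 G→C, 10 T→A, 11 C→A.

0 transitions, 7 transversions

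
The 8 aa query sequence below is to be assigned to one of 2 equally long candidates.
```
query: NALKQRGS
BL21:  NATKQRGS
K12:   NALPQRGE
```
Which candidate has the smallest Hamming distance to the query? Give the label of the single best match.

BL21

Hamming distances to query — BL21: 1; K12: 2.
Smallest is BL21 with 1 mismatch.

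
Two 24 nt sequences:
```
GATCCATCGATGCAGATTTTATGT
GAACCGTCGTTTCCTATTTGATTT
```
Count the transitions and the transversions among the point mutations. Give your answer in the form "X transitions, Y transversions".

Mismatches (1-based):
base 3: T→A (pyrimidine→purine, transversion)
base 6: A→G (purine→purine, transition)
base 10: A→T (purine→pyrimidine, transversion)
base 12: G→T (purine→pyrimidine, transversion)
base 14: A→C (purine→pyrimidine, transversion)
base 15: G→T (purine→pyrimidine, transversion)
base 20: T→G (pyrimidine→purine, transversion)
base 23: G→T (purine→pyrimidine, transversion)

1 transition, 7 transversions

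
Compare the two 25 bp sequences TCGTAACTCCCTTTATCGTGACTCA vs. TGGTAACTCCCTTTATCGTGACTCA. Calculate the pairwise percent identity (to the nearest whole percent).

96%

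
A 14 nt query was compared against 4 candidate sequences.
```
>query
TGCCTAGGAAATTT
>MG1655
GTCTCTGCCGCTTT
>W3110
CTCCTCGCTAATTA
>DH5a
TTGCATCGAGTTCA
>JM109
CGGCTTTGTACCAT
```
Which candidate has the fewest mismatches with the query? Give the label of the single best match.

W3110

Hamming distances to query — MG1655: 9; W3110: 6; DH5a: 9; JM109: 8.
Smallest is W3110 with 6 mismatches.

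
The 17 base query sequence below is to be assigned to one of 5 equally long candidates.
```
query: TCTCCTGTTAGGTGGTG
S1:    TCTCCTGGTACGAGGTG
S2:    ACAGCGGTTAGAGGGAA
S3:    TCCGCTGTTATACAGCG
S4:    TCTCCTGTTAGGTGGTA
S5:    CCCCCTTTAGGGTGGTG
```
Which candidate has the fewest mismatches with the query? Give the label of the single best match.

S4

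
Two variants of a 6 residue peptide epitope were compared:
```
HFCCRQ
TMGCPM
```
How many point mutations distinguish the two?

5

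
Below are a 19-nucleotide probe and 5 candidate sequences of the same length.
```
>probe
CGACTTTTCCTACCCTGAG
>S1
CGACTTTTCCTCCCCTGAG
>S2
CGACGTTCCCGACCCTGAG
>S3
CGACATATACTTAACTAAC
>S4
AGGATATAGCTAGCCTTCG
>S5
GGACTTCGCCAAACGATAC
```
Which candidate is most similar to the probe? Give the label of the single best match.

S1

S1 differs at 1 position; S2 differs at 3 positions; S3 differs at 8 positions; S4 differs at 9 positions; S5 differs at 9 positions. The closest is S1.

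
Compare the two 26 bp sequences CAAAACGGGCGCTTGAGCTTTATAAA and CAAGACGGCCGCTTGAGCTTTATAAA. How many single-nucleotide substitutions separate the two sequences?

2

Mismatches (1-based): base 4: A→G; base 9: G→C.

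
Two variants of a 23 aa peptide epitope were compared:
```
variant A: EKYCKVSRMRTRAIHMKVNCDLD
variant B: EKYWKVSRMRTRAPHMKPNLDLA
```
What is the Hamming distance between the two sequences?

Mismatches (1-based): residue 4: C→W; residue 14: I→P; residue 18: V→P; residue 20: C→L; residue 23: D→A.

5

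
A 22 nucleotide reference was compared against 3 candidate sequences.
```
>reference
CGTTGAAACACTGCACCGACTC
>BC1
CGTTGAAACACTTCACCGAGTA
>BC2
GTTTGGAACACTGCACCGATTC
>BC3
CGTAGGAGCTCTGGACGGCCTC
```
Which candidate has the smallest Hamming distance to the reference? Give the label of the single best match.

BC1

Hamming distances to reference — BC1: 3; BC2: 4; BC3: 7.
Smallest is BC1 with 3 mismatches.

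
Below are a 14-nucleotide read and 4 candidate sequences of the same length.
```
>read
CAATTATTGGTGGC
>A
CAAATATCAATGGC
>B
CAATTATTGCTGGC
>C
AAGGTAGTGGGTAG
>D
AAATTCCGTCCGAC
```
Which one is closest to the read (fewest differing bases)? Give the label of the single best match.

B

Hamming distances to read — A: 4; B: 1; C: 8; D: 8.
Smallest is B with 1 mismatch.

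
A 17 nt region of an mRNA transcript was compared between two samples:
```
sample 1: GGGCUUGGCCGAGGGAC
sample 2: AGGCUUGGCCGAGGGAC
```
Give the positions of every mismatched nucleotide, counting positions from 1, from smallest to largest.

1

Scanning 1-based: 1: G/A.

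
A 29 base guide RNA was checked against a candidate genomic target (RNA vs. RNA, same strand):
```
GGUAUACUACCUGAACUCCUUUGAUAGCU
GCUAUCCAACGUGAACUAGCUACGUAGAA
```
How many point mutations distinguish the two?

Comparing position by position, 12 positions differ: 2 (G/C), 6 (A/C), 8 (U/A), 11 (C/G), 18 (C/A), 19 (C/G), 20 (U/C), 22 (U/A), 23 (G/C), 24 (A/G), 28 (C/A), 29 (U/A).

12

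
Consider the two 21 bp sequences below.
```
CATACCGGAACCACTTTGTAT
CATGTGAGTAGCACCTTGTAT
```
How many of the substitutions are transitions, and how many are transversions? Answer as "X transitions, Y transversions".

Transitions (purine↔purine or pyrimidine↔pyrimidine): 4 A→G, 5 C→T, 7 G→A, 15 T→C.
Transversions (purine↔pyrimidine): 6 C→G, 9 A→T, 11 C→G.

4 transitions, 3 transversions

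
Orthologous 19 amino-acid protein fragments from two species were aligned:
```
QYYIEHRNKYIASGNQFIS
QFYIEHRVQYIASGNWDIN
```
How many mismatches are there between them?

6

The sequences differ at residues 2, 8, 9, 16, 17, 19 (1-based) — 6 in total.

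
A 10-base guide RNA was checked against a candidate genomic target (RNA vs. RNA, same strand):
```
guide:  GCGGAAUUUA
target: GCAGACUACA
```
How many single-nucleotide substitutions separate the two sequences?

Comparing position by position, 4 bases differ: 3 (G/A), 6 (A/C), 8 (U/A), 9 (U/C).

4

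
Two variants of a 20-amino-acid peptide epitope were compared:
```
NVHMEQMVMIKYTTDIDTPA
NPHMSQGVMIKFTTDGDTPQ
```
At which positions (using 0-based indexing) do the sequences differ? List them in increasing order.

1, 4, 6, 11, 15, 19

Scanning 0-based: 1: V/P; 4: E/S; 6: M/G; 11: Y/F; 15: I/G; 19: A/Q.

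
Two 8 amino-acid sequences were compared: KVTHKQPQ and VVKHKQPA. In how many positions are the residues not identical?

3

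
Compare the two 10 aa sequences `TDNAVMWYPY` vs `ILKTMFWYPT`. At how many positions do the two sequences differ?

Comparing position by position, 7 positions differ: 1 (T/I), 2 (D/L), 3 (N/K), 4 (A/T), 5 (V/M), 6 (M/F), 10 (Y/T).

7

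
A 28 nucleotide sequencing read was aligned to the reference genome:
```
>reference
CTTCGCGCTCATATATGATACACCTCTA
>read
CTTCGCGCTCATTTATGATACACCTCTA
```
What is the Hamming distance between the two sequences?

1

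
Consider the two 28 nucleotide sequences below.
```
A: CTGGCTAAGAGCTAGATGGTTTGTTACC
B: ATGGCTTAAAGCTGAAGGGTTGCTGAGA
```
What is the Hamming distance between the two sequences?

11

The sequences differ at sites 1, 7, 9, 14, 15, 17, 22, 23, 25, 27, 28 (1-based) — 11 in total.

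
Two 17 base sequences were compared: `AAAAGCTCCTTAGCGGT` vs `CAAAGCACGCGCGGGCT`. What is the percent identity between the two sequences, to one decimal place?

Mismatches at positions 1, 7, 9, 10, 11, 12, 14, 16 (1-based): 8 of 17.
Identical positions: 9/17 = 52.94% → 52.9%.

52.9%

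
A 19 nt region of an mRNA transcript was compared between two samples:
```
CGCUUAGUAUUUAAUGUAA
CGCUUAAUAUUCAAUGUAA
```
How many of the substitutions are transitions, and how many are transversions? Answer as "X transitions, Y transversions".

Mismatches (1-based):
base 7: G→A (purine→purine, transition)
base 12: U→C (pyrimidine→pyrimidine, transition)

2 transitions, 0 transversions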